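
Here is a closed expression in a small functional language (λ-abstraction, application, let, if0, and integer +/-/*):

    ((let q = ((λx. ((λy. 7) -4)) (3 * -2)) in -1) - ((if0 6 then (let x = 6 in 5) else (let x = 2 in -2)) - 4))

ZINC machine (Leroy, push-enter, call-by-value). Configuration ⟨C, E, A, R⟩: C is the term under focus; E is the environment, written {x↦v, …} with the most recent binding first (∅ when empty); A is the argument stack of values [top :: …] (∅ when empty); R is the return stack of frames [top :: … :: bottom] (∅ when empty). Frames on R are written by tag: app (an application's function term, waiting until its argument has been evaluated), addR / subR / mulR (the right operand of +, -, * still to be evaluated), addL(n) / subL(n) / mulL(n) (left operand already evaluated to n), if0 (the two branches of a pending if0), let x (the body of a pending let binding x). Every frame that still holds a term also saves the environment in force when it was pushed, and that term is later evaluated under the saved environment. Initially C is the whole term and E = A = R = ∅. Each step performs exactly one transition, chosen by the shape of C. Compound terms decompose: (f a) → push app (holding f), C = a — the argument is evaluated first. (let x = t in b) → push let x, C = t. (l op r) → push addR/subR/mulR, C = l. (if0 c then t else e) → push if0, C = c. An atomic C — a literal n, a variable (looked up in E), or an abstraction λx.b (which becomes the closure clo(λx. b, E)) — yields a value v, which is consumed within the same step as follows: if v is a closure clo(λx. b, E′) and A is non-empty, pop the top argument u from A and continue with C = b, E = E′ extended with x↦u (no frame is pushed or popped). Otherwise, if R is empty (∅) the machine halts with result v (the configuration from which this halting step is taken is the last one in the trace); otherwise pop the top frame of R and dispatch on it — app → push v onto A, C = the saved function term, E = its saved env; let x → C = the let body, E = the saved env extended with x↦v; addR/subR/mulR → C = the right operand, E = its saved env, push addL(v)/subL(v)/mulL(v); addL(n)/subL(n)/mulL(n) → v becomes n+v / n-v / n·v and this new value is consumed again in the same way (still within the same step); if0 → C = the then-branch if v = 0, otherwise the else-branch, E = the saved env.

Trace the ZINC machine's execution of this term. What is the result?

Answer: 5

Execution trace:
step 0: ⟨C=((let q = ((λx. ((λy. 7) -4)) (3 * -2)) in -1) - ((if0 6 then (let x = 6 in 5) else (let x = 2 in -2)) - 4)); E=∅; A=∅; R=∅⟩
step 1: ⟨C=(let q = ((λx. ((λy. 7) -4)) (3 * -2)) in -1); E=∅; A=∅; R=[subR]⟩
step 2: ⟨C=((λx. ((λy. 7) -4)) (3 * -2)); E=∅; A=∅; R=[let q :: subR]⟩
step 3: ⟨C=(3 * -2); E=∅; A=∅; R=[app :: let q :: subR]⟩
step 4: ⟨C=3; E=∅; A=∅; R=[mulR :: app :: let q :: subR]⟩
step 5: ⟨C=-2; E=∅; A=∅; R=[mulL(3) :: app :: let q :: subR]⟩
step 6: ⟨C=(λx. ((λy. 7) -4)); E=∅; A=[-6]; R=[let q :: subR]⟩
step 7: ⟨C=((λy. 7) -4); E={x↦-6}; A=∅; R=[let q :: subR]⟩
step 8: ⟨C=-4; E={x↦-6}; A=∅; R=[app :: let q :: subR]⟩
step 9: ⟨C=(λy. 7); E={x↦-6}; A=[-4]; R=[let q :: subR]⟩
step 10: ⟨C=7; E={y↦-4, x↦-6}; A=∅; R=[let q :: subR]⟩
step 11: ⟨C=-1; E={q↦7}; A=∅; R=[subR]⟩
step 12: ⟨C=((if0 6 then (let x = 6 in 5) else (let x = 2 in -2)) - 4); E=∅; A=∅; R=[subL(-1)]⟩
step 13: ⟨C=(if0 6 then (let x = 6 in 5) else (let x = 2 in -2)); E=∅; A=∅; R=[subR :: subL(-1)]⟩
step 14: ⟨C=6; E=∅; A=∅; R=[if0 :: subR :: subL(-1)]⟩
step 15: ⟨C=(let x = 2 in -2); E=∅; A=∅; R=[subR :: subL(-1)]⟩
step 16: ⟨C=2; E=∅; A=∅; R=[let x :: subR :: subL(-1)]⟩
step 17: ⟨C=-2; E={x↦2}; A=∅; R=[subR :: subL(-1)]⟩
step 18: ⟨C=4; E=∅; A=∅; R=[subL(-2) :: subL(-1)]⟩
→ final value 5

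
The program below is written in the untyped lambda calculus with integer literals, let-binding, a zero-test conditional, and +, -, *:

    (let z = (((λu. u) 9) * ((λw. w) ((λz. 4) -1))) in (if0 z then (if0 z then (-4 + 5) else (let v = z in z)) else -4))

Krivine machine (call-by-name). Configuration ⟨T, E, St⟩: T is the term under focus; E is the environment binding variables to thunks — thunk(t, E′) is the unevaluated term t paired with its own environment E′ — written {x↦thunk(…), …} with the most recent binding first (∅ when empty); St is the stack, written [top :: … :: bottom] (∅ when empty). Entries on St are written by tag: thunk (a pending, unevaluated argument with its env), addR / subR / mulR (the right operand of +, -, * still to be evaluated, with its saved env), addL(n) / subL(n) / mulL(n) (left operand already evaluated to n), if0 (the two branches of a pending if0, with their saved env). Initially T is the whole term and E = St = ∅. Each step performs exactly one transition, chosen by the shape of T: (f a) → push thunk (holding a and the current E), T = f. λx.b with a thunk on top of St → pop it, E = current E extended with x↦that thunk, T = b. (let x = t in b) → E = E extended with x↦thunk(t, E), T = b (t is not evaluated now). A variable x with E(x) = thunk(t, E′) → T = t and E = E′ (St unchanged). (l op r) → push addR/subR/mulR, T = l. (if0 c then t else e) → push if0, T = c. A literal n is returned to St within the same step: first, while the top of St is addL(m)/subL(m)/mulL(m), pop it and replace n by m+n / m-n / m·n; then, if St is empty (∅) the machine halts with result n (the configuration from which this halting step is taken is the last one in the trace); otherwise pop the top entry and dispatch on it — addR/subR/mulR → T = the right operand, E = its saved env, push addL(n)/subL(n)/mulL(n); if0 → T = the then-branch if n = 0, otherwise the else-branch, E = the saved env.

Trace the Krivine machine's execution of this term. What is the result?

step 0: ⟨T=(let z = (((λu. u) 9) * ((λw. w) ((λz. 4) -1))) in (if0 z then (if0 z then (-4 + 5) else (let v = z in z)) else -4)); E=∅; St=∅⟩
step 1: ⟨T=(if0 z then (if0 z then (-4 + 5) else (let v = z in z)) else -4); E={z↦thunk((((λu. u) 9) * ((λw. w) ((λz. 4) -1))), ∅)}; St=∅⟩
step 2: ⟨T=z; E={z↦thunk((((λu. u) 9) * ((λw. w) ((λz. 4) -1))), ∅)}; St=[if0]⟩
step 3: ⟨T=(((λu. u) 9) * ((λw. w) ((λz. 4) -1))); E=∅; St=[if0]⟩
step 4: ⟨T=((λu. u) 9); E=∅; St=[mulR :: if0]⟩
step 5: ⟨T=(λu. u); E=∅; St=[thunk :: mulR :: if0]⟩
step 6: ⟨T=u; E={u↦thunk(9, ∅)}; St=[mulR :: if0]⟩
step 7: ⟨T=9; E=∅; St=[mulR :: if0]⟩
step 8: ⟨T=((λw. w) ((λz. 4) -1)); E=∅; St=[mulL(9) :: if0]⟩
step 9: ⟨T=(λw. w); E=∅; St=[thunk :: mulL(9) :: if0]⟩
step 10: ⟨T=w; E={w↦thunk(((λz. 4) -1), ∅)}; St=[mulL(9) :: if0]⟩
step 11: ⟨T=((λz. 4) -1); E=∅; St=[mulL(9) :: if0]⟩
step 12: ⟨T=(λz. 4); E=∅; St=[thunk :: mulL(9) :: if0]⟩
step 13: ⟨T=4; E={z↦thunk(-1, ∅)}; St=[mulL(9) :: if0]⟩
step 14: ⟨T=-4; E={z↦thunk((((λu. u) 9) * ((λw. w) ((λz. 4) -1))), ∅)}; St=∅⟩
→ final value -4

Answer: -4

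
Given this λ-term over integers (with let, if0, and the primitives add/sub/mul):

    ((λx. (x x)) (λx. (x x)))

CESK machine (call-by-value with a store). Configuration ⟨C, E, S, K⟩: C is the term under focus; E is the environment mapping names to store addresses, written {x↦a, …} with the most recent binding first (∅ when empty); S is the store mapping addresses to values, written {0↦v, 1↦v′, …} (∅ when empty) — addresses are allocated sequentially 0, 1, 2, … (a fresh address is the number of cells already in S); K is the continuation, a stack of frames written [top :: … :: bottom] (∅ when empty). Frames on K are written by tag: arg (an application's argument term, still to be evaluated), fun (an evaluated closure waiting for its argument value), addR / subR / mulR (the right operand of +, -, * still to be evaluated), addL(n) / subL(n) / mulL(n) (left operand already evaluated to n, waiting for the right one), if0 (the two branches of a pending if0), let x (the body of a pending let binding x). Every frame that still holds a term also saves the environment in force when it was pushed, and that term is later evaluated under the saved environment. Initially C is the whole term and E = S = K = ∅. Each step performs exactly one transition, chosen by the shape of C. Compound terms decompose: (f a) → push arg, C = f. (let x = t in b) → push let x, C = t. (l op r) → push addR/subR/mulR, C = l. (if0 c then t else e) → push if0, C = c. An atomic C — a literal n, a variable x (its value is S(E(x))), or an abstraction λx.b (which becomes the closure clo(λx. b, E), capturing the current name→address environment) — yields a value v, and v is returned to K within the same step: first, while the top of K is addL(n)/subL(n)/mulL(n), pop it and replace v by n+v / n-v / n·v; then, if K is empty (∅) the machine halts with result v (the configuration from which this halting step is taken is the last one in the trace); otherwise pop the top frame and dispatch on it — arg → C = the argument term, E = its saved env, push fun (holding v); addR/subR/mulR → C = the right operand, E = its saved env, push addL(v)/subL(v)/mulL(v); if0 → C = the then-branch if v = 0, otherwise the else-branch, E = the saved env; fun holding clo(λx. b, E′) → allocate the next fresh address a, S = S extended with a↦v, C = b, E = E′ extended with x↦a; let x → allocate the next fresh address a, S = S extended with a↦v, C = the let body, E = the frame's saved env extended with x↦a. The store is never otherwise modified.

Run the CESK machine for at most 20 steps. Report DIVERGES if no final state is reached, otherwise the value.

step 0: [C=((λx. (x x)) (λx. (x x))) | E=∅ | S=∅ | K=∅]
step 1: [C=(λx. (x x)) | E=∅ | S=∅ | K=[arg]]
step 2: [C=(λx. (x x)) | E=∅ | S=∅ | K=[fun]]
step 3: [C=(x x) | E={x↦0} | S={0↦clo(λx. (x x), ∅)} | K=∅]
step 4: [C=x | E={x↦0} | S={0↦clo(λx. (x x), ∅)} | K=[arg]]
step 5: [C=x | E={x↦0} | S={0↦clo(λx. (x x), ∅)} | K=[fun]]
step 6: [C=(x x) | E={x↦1} | S={0↦clo(λx. (x x), ∅), 1↦clo(λx. (x x), ∅)} | K=∅]
step 7: [C=x | E={x↦1} | S={0↦clo(λx. (x x), ∅), 1↦clo(λx. (x x), ∅)} | K=[arg]]
step 8: [C=x | E={x↦1} | S={0↦clo(λx. (x x), ∅), 1↦clo(λx. (x x), ∅)} | K=[fun]]
step 9: [C=(x x) | E={x↦2} | S={0↦clo(λx. (x x), ∅), 1↦clo(λx. (x x), ∅), 2↦clo(λx. (x x), ∅)} | K=∅]
step 10: [C=x | E={x↦2} | S={0↦clo(λx. (x x), ∅), 1↦clo(λx. (x x), ∅), 2↦clo(λx. (x x), ∅)} | K=[arg]]
step 11: [C=x | E={x↦2} | S={0↦clo(λx. (x x), ∅), 1↦clo(λx. (x x), ∅), 2↦clo(λx. (x x), ∅)} | K=[fun]]
step 12: [C=(x x) | E={x↦3} | S={0↦clo(λx. (x x), ∅), 1↦clo(λx. (x x), ∅), 2↦clo(λx. (x x), ∅), 3↦clo(λx. (x x), ∅)} | K=∅]
step 13: [C=x | E={x↦3} | S={0↦clo(λx. (x x), ∅), 1↦clo(λx. (x x), ∅), 2↦clo(λx. (x x), ∅), 3↦clo(λx. (x x), ∅)} | K=[arg]]
step 14: [C=x | E={x↦3} | S={0↦clo(λx. (x x), ∅), 1↦clo(λx. (x x), ∅), 2↦clo(λx. (x x), ∅), 3↦clo(λx. (x x), ∅)} | K=[fun]]
step 15: [C=(x x) | E={x↦4} | S={0↦clo(λx. (x x), ∅), 1↦clo(λx. (x x), ∅), 2↦clo(λx. (x x), ∅), 3↦clo(λx. (x x), ∅), 4↦clo(λx. (x x), ∅)} | K=∅]
step 16: [C=x | E={x↦4} | S={0↦clo(λx. (x x), ∅), 1↦clo(λx. (x x), ∅), 2↦clo(λx. (x x), ∅), 3↦clo(λx. (x x), ∅), 4↦clo(λx. (x x), ∅)} | K=[arg]]
step 17: [C=x | E={x↦4} | S={0↦clo(λx. (x x), ∅), 1↦clo(λx. (x x), ∅), 2↦clo(λx. (x x), ∅), 3↦clo(λx. (x x), ∅), 4↦clo(λx. (x x), ∅)} | K=[fun]]
step 18: [C=(x x) | E={x↦5} | S={0↦clo(λx. (x x), ∅), 1↦clo(λx. (x x), ∅), 2↦clo(λx. (x x), ∅), 3↦clo(λx. (x x), ∅), 4↦clo(λx. (x x), ∅), 5↦clo(λx. (x x), ∅)} | K=∅]
step 19: [C=x | E={x↦5} | S={0↦clo(λx. (x x), ∅), 1↦clo(λx. (x x), ∅), 2↦clo(λx. (x x), ∅), 3↦clo(λx. (x x), ∅), 4↦clo(λx. (x x), ∅), 5↦clo(λx. (x x), ∅)} | K=[arg]]
step 20: [C=x | E={x↦5} | S={0↦clo(λx. (x x), ∅), 1↦clo(λx. (x x), ∅), 2↦clo(λx. (x x), ∅), 3↦clo(λx. (x x), ∅), 4↦clo(λx. (x x), ∅), 5↦clo(λx. (x x), ∅)} | K=[fun]]
→ 20 transitions taken and the configuration is still not final: no result within 20 steps

Answer: DIVERGES (no final state within 20 steps)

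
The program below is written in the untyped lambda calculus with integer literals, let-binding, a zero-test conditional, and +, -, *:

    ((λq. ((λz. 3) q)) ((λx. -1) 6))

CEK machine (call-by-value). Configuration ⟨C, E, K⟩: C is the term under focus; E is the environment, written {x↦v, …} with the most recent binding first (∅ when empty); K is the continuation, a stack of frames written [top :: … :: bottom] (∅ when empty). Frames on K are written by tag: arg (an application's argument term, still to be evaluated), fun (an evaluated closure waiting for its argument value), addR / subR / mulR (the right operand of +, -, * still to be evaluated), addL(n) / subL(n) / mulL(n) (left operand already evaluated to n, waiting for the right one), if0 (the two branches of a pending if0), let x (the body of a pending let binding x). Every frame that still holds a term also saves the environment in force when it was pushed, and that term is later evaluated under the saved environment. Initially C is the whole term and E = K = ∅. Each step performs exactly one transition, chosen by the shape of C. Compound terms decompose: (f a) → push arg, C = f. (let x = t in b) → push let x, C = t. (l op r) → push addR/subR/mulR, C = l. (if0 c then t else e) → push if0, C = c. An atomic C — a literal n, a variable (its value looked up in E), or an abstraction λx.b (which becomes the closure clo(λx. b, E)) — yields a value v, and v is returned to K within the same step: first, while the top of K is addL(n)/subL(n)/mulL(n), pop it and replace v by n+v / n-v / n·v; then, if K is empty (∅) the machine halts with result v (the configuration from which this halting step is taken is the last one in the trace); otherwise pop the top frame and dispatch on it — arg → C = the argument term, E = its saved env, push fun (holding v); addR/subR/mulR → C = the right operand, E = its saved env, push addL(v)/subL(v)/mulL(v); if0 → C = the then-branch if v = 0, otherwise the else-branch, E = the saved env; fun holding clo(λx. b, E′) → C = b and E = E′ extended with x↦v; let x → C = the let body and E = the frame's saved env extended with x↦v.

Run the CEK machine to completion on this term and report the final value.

Answer: 3

Derivation:
[0] ⟨C=((λq. ((λz. 3) q)) ((λx. -1) 6)); E=∅; K=∅⟩
[1] ⟨C=(λq. ((λz. 3) q)); E=∅; K=[arg]⟩
[2] ⟨C=((λx. -1) 6); E=∅; K=[fun]⟩
[3] ⟨C=(λx. -1); E=∅; K=[arg :: fun]⟩
[4] ⟨C=6; E=∅; K=[fun :: fun]⟩
[5] ⟨C=-1; E={x↦6}; K=[fun]⟩
[6] ⟨C=((λz. 3) q); E={q↦-1}; K=∅⟩
[7] ⟨C=(λz. 3); E={q↦-1}; K=[arg]⟩
[8] ⟨C=q; E={q↦-1}; K=[fun]⟩
[9] ⟨C=3; E={z↦-1, q↦-1}; K=∅⟩
→ final value 3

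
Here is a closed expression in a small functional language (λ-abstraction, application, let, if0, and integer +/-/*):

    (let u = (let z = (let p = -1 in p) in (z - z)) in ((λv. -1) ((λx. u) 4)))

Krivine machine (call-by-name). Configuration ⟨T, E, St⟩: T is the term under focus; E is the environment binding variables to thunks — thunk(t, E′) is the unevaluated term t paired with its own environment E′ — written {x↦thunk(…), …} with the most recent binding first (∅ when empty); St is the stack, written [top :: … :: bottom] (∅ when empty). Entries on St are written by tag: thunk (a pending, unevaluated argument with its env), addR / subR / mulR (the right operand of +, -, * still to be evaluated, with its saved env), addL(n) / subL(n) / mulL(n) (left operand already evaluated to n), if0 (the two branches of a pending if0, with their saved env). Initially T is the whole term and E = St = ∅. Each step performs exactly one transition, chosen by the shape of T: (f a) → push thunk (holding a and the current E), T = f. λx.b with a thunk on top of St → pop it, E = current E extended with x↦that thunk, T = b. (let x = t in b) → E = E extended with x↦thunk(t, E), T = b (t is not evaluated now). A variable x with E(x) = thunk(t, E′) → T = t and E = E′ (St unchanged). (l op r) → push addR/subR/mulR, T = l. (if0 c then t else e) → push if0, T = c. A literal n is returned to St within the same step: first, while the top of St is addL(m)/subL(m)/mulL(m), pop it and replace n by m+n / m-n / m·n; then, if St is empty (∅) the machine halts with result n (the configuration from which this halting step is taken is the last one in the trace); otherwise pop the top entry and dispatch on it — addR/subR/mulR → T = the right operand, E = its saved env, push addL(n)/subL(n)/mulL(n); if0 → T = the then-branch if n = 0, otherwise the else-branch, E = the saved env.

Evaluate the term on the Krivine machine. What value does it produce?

Answer: -1

Derivation:
t=0: [T=(let u = (let z = (let p = -1 in p) in (z - z)) in ((λv. -1) ((λx. u) 4))) | E=∅ | St=∅]
t=1: [T=((λv. -1) ((λx. u) 4)) | E={u↦thunk((let z = (let p = -1 in p) in (z - z)), ∅)} | St=∅]
t=2: [T=(λv. -1) | E={u↦thunk((let z = (let p = -1 in p) in (z - z)), ∅)} | St=[thunk]]
t=3: [T=-1 | E={v↦thunk(((λx. u) 4), {u↦thunk((let z = (let p = -1 in p) in (z - z)), ∅)}), u↦thunk((let z = (let p = -1 in p) in (z - z)), ∅)} | St=∅]
→ final value -1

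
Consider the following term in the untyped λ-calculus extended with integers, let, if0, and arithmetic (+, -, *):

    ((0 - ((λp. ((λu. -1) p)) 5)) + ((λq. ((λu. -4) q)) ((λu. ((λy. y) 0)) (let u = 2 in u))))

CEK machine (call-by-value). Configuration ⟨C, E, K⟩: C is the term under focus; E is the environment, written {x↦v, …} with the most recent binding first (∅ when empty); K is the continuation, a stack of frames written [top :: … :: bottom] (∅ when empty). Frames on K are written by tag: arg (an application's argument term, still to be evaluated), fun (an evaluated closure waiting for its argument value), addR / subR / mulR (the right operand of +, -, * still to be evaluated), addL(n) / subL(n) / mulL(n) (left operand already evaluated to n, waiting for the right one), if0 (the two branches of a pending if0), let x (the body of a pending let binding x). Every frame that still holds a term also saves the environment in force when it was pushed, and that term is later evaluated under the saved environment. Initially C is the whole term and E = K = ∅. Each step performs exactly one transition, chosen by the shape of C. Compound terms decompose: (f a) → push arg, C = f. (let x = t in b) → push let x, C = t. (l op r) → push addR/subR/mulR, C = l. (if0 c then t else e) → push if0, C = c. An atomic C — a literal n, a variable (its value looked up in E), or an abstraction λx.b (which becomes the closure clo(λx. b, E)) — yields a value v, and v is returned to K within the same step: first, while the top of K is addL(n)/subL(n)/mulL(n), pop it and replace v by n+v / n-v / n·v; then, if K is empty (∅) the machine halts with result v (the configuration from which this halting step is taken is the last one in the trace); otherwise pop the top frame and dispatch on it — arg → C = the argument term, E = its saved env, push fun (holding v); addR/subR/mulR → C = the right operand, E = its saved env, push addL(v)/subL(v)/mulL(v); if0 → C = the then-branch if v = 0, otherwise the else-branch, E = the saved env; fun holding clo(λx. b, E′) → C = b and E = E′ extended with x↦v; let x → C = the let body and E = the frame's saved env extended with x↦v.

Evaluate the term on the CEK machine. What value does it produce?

0. [C=((0 - ((λp. ((λu. -1) p)) 5)) + ((λq. ((λu. -4) q)) ((λu. ((λy. y) 0)) (let u = 2 in u)))) | E=∅ | K=∅]
1. [C=(0 - ((λp. ((λu. -1) p)) 5)) | E=∅ | K=[addR]]
2. [C=0 | E=∅ | K=[subR :: addR]]
3. [C=((λp. ((λu. -1) p)) 5) | E=∅ | K=[subL(0) :: addR]]
4. [C=(λp. ((λu. -1) p)) | E=∅ | K=[arg :: subL(0) :: addR]]
5. [C=5 | E=∅ | K=[fun :: subL(0) :: addR]]
6. [C=((λu. -1) p) | E={p↦5} | K=[subL(0) :: addR]]
7. [C=(λu. -1) | E={p↦5} | K=[arg :: subL(0) :: addR]]
8. [C=p | E={p↦5} | K=[fun :: subL(0) :: addR]]
9. [C=-1 | E={u↦5, p↦5} | K=[subL(0) :: addR]]
10. [C=((λq. ((λu. -4) q)) ((λu. ((λy. y) 0)) (let u = 2 in u))) | E=∅ | K=[addL(1)]]
11. [C=(λq. ((λu. -4) q)) | E=∅ | K=[arg :: addL(1)]]
12. [C=((λu. ((λy. y) 0)) (let u = 2 in u)) | E=∅ | K=[fun :: addL(1)]]
13. [C=(λu. ((λy. y) 0)) | E=∅ | K=[arg :: fun :: addL(1)]]
14. [C=(let u = 2 in u) | E=∅ | K=[fun :: fun :: addL(1)]]
15. [C=2 | E=∅ | K=[let u :: fun :: fun :: addL(1)]]
16. [C=u | E={u↦2} | K=[fun :: fun :: addL(1)]]
17. [C=((λy. y) 0) | E={u↦2} | K=[fun :: addL(1)]]
18. [C=(λy. y) | E={u↦2} | K=[arg :: fun :: addL(1)]]
19. [C=0 | E={u↦2} | K=[fun :: fun :: addL(1)]]
20. [C=y | E={y↦0, u↦2} | K=[fun :: addL(1)]]
21. [C=((λu. -4) q) | E={q↦0} | K=[addL(1)]]
22. [C=(λu. -4) | E={q↦0} | K=[arg :: addL(1)]]
23. [C=q | E={q↦0} | K=[fun :: addL(1)]]
24. [C=-4 | E={u↦0, q↦0} | K=[addL(1)]]
→ final value -3

Answer: -3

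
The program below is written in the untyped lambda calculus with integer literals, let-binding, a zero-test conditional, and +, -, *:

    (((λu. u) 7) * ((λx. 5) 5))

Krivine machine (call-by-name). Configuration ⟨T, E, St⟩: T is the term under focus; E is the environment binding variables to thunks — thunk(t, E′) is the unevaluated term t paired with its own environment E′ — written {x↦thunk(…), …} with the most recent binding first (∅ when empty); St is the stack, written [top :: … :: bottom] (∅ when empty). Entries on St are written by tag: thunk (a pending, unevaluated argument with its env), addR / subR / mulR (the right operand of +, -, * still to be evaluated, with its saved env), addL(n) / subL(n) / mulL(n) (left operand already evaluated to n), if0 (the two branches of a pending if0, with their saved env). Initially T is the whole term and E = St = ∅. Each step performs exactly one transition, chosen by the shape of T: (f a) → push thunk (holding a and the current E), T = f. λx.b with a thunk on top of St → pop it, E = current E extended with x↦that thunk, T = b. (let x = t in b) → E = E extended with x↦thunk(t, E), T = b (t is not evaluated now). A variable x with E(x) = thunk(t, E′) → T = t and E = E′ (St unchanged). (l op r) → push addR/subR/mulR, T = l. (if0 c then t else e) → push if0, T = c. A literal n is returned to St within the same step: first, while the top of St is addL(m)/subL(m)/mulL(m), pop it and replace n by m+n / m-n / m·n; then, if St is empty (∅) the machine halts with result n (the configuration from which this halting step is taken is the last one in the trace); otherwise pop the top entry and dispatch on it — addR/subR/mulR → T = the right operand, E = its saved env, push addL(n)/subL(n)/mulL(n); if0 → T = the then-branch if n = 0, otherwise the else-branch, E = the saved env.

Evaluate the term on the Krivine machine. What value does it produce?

Answer: 35

Derivation:
t=0: [T=(((λu. u) 7) * ((λx. 5) 5)) | E=∅ | St=∅]
t=1: [T=((λu. u) 7) | E=∅ | St=[mulR]]
t=2: [T=(λu. u) | E=∅ | St=[thunk :: mulR]]
t=3: [T=u | E={u↦thunk(7, ∅)} | St=[mulR]]
t=4: [T=7 | E=∅ | St=[mulR]]
t=5: [T=((λx. 5) 5) | E=∅ | St=[mulL(7)]]
t=6: [T=(λx. 5) | E=∅ | St=[thunk :: mulL(7)]]
t=7: [T=5 | E={x↦thunk(5, ∅)} | St=[mulL(7)]]
→ final value 35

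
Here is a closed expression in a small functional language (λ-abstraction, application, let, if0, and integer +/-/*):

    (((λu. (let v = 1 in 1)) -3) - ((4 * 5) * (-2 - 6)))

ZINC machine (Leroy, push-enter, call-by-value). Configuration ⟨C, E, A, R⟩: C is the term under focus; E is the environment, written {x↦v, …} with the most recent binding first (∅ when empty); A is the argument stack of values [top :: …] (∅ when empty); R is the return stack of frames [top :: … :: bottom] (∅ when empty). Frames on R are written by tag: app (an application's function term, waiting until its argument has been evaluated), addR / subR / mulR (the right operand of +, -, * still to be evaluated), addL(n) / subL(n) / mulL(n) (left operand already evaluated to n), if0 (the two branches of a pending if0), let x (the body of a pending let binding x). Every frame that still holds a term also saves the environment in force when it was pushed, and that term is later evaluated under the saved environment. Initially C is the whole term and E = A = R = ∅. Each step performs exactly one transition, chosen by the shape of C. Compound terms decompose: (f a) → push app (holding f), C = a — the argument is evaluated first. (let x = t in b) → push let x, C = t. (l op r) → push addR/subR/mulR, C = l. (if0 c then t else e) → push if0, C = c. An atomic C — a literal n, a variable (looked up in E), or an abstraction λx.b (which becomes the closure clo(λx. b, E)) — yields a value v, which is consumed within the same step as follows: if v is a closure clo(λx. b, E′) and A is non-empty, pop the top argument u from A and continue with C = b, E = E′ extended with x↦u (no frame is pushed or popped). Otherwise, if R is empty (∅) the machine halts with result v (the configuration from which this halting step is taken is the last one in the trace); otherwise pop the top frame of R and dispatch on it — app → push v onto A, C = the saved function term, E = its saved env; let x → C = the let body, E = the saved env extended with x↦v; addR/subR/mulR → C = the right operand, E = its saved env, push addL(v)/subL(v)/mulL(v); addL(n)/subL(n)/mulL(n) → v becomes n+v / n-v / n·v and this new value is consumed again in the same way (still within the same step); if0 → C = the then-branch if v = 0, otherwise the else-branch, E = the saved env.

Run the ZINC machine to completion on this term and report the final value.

Answer: 161

Execution trace:
[0] ⟨C=(((λu. (let v = 1 in 1)) -3) - ((4 * 5) * (-2 - 6))); E=∅; A=∅; R=∅⟩
[1] ⟨C=((λu. (let v = 1 in 1)) -3); E=∅; A=∅; R=[subR]⟩
[2] ⟨C=-3; E=∅; A=∅; R=[app :: subR]⟩
[3] ⟨C=(λu. (let v = 1 in 1)); E=∅; A=[-3]; R=[subR]⟩
[4] ⟨C=(let v = 1 in 1); E={u↦-3}; A=∅; R=[subR]⟩
[5] ⟨C=1; E={u↦-3}; A=∅; R=[let v :: subR]⟩
[6] ⟨C=1; E={v↦1, u↦-3}; A=∅; R=[subR]⟩
[7] ⟨C=((4 * 5) * (-2 - 6)); E=∅; A=∅; R=[subL(1)]⟩
[8] ⟨C=(4 * 5); E=∅; A=∅; R=[mulR :: subL(1)]⟩
[9] ⟨C=4; E=∅; A=∅; R=[mulR :: mulR :: subL(1)]⟩
[10] ⟨C=5; E=∅; A=∅; R=[mulL(4) :: mulR :: subL(1)]⟩
[11] ⟨C=(-2 - 6); E=∅; A=∅; R=[mulL(20) :: subL(1)]⟩
[12] ⟨C=-2; E=∅; A=∅; R=[subR :: mulL(20) :: subL(1)]⟩
[13] ⟨C=6; E=∅; A=∅; R=[subL(-2) :: mulL(20) :: subL(1)]⟩
→ final value 161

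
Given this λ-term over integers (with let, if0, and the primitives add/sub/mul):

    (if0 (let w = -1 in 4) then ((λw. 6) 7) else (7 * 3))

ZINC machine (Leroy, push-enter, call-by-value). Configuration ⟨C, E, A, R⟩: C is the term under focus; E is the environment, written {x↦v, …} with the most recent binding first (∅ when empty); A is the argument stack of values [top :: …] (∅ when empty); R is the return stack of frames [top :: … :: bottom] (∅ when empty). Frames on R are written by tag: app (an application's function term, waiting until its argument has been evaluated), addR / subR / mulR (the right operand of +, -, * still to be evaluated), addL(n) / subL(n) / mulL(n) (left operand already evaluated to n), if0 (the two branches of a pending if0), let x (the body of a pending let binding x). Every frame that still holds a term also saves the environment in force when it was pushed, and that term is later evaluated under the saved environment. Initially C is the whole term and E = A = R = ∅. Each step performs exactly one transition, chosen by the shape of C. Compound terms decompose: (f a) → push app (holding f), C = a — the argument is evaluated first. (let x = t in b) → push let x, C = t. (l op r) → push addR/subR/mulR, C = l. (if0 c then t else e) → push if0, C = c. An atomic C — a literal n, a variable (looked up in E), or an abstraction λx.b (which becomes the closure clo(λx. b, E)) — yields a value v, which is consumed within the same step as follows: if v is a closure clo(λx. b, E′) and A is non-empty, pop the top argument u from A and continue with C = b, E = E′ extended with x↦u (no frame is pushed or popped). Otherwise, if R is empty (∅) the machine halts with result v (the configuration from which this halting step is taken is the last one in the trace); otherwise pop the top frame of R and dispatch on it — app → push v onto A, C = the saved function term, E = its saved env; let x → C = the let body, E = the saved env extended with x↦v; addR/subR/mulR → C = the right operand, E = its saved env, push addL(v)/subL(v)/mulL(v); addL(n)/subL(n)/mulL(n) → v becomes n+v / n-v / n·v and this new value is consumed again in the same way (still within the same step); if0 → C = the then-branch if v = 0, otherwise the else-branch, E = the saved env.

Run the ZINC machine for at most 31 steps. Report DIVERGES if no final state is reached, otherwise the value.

Answer: 21

Machine steps:
step 0: [C=(if0 (let w = -1 in 4) then ((λw. 6) 7) else (7 * 3)) | E=∅ | A=∅ | R=∅]
step 1: [C=(let w = -1 in 4) | E=∅ | A=∅ | R=[if0]]
step 2: [C=-1 | E=∅ | A=∅ | R=[let w :: if0]]
step 3: [C=4 | E={w↦-1} | A=∅ | R=[if0]]
step 4: [C=(7 * 3) | E=∅ | A=∅ | R=∅]
step 5: [C=7 | E=∅ | A=∅ | R=[mulR]]
step 6: [C=3 | E=∅ | A=∅ | R=[mulL(7)]]
→ final value 21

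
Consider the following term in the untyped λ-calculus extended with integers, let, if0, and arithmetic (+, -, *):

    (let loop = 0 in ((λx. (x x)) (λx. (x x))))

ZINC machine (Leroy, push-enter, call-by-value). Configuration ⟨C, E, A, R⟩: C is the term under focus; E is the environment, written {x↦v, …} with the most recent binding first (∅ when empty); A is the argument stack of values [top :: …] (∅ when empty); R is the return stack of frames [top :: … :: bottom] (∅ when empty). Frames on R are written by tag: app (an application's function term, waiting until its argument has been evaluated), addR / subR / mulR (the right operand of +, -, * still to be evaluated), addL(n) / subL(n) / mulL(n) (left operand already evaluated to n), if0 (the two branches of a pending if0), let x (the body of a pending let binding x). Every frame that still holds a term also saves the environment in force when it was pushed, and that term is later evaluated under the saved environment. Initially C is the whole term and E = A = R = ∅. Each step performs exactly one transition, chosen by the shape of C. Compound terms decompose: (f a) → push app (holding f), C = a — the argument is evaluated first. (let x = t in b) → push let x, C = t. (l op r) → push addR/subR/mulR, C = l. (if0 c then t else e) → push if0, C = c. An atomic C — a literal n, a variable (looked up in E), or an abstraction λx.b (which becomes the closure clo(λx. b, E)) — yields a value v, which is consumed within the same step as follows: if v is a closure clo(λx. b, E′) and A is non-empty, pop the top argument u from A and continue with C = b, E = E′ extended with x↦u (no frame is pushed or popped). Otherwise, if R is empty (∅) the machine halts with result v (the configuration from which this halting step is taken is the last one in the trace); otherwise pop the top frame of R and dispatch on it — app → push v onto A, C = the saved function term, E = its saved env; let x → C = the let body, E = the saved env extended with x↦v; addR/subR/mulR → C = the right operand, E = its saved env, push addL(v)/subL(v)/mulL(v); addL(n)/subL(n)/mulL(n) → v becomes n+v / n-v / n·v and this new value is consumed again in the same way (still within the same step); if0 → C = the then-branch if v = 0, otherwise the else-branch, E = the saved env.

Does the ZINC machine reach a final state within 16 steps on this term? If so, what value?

Answer: DIVERGES (no final state within 16 steps)

Derivation:
step 0: [C=(let loop = 0 in ((λx. (x x)) (λx. (x x)))) | E=∅ | A=∅ | R=∅]
step 1: [C=0 | E=∅ | A=∅ | R=[let loop]]
step 2: [C=((λx. (x x)) (λx. (x x))) | E={loop↦0} | A=∅ | R=∅]
step 3: [C=(λx. (x x)) | E={loop↦0} | A=∅ | R=[app]]
step 4: [C=(λx. (x x)) | E={loop↦0} | A=[clo(λx. (x x), {loop↦0})] | R=∅]
step 5: [C=(x x) | E={x↦clo(λx. (x x), {loop↦0}), loop↦0} | A=∅ | R=∅]
step 6: [C=x | E={x↦clo(λx. (x x), {loop↦0}), loop↦0} | A=∅ | R=[app]]
step 7: [C=x | E={x↦clo(λx. (x x), {loop↦0}), loop↦0} | A=[clo(λx. (x x), {loop↦0})] | R=∅]
… configuration repeats with period 3 (steps 5–7 recur indefinitely) …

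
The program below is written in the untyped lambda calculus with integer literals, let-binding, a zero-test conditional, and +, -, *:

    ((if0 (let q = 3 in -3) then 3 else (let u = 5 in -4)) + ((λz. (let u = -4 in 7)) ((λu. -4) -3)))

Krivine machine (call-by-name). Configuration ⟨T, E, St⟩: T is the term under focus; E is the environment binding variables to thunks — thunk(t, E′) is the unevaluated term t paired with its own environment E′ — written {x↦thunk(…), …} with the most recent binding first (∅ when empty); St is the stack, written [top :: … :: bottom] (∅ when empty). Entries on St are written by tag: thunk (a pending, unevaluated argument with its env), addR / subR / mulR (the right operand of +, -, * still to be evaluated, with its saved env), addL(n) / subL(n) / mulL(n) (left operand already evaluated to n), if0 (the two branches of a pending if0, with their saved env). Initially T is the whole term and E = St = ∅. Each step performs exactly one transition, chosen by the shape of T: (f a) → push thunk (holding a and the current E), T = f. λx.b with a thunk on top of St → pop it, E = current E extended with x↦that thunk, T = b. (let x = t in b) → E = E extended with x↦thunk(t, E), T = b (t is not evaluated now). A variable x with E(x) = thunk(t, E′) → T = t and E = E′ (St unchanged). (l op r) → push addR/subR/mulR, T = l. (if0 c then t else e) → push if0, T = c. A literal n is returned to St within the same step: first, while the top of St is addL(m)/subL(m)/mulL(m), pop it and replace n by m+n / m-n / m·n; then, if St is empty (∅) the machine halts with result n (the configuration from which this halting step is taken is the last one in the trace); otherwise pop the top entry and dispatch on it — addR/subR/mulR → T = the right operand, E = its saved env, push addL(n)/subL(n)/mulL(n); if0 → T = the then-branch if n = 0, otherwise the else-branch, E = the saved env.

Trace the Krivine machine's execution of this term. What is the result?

t=0: <T=((if0 (let q = 3 in -3) then 3 else (let u = 5 in -4)) + ((λz. (let u = -4 in 7)) ((λu. -4) -3))), E=∅, St=∅>
t=1: <T=(if0 (let q = 3 in -3) then 3 else (let u = 5 in -4)), E=∅, St=[addR]>
t=2: <T=(let q = 3 in -3), E=∅, St=[if0 :: addR]>
t=3: <T=-3, E={q↦thunk(3, ∅)}, St=[if0 :: addR]>
t=4: <T=(let u = 5 in -4), E=∅, St=[addR]>
t=5: <T=-4, E={u↦thunk(5, ∅)}, St=[addR]>
t=6: <T=((λz. (let u = -4 in 7)) ((λu. -4) -3)), E=∅, St=[addL(-4)]>
t=7: <T=(λz. (let u = -4 in 7)), E=∅, St=[thunk :: addL(-4)]>
t=8: <T=(let u = -4 in 7), E={z↦thunk(((λu. -4) -3), ∅)}, St=[addL(-4)]>
t=9: <T=7, E={u↦thunk(-4, {z↦thunk(((λu. -4) -3), ∅)}), z↦thunk(((λu. -4) -3), ∅)}, St=[addL(-4)]>
→ final value 3

Answer: 3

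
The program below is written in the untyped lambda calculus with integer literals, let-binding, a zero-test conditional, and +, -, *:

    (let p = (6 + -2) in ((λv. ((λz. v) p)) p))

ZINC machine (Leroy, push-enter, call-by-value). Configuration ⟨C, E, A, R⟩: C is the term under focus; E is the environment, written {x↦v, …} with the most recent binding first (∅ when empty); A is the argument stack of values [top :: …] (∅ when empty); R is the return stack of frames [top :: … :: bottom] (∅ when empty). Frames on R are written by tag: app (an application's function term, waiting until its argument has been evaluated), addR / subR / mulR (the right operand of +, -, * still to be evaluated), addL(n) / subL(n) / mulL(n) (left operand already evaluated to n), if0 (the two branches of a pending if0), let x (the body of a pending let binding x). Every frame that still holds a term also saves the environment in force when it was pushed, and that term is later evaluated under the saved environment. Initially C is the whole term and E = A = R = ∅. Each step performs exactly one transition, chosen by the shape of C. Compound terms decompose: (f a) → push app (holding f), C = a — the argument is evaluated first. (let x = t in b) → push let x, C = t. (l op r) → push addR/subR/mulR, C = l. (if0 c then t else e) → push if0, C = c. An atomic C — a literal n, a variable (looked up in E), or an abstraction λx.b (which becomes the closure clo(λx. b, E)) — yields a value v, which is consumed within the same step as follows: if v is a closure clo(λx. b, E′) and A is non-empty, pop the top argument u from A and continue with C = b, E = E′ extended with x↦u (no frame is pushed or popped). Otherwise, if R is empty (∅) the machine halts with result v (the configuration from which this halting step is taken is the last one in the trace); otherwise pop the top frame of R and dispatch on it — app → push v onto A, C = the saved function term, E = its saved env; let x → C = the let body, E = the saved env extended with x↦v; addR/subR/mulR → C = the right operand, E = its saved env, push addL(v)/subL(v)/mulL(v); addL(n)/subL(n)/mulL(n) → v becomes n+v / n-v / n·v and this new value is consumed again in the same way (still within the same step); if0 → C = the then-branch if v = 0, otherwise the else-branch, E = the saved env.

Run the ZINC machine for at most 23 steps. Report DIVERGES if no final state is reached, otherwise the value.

Answer: 4

Derivation:
[0] [C=(let p = (6 + -2) in ((λv. ((λz. v) p)) p)) | E=∅ | A=∅ | R=∅]
[1] [C=(6 + -2) | E=∅ | A=∅ | R=[let p]]
[2] [C=6 | E=∅ | A=∅ | R=[addR :: let p]]
[3] [C=-2 | E=∅ | A=∅ | R=[addL(6) :: let p]]
[4] [C=((λv. ((λz. v) p)) p) | E={p↦4} | A=∅ | R=∅]
[5] [C=p | E={p↦4} | A=∅ | R=[app]]
[6] [C=(λv. ((λz. v) p)) | E={p↦4} | A=[4] | R=∅]
[7] [C=((λz. v) p) | E={v↦4, p↦4} | A=∅ | R=∅]
[8] [C=p | E={v↦4, p↦4} | A=∅ | R=[app]]
[9] [C=(λz. v) | E={v↦4, p↦4} | A=[4] | R=∅]
[10] [C=v | E={z↦4, v↦4, p↦4} | A=∅ | R=∅]
→ final value 4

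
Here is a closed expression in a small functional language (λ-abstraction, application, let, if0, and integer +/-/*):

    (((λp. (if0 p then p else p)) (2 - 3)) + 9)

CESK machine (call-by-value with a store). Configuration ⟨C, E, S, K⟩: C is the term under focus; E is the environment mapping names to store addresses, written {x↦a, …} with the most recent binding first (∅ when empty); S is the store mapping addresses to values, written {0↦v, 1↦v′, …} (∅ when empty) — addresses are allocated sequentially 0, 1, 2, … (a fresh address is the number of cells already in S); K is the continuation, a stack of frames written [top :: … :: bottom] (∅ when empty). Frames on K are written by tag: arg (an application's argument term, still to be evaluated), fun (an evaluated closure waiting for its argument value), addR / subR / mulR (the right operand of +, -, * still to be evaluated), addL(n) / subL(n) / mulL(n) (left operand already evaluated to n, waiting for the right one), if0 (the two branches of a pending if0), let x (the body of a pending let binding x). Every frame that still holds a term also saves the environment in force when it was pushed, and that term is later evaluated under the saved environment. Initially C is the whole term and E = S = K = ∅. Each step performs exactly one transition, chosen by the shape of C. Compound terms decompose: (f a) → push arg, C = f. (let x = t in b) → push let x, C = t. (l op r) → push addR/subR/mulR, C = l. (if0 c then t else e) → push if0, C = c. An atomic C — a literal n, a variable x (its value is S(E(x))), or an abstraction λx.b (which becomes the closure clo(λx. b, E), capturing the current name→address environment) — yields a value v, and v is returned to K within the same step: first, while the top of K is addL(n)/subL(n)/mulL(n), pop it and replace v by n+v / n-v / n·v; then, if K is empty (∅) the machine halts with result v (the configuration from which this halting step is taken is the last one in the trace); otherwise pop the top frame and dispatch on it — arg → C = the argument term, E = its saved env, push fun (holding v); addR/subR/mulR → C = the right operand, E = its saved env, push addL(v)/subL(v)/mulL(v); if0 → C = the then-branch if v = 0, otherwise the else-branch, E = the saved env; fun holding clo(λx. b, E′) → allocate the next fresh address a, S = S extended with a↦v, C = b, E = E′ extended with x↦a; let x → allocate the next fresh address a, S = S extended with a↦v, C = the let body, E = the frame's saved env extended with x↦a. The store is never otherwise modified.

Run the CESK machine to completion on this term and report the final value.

[0] ⟨C=(((λp. (if0 p then p else p)) (2 - 3)) + 9); E=∅; S=∅; K=∅⟩
[1] ⟨C=((λp. (if0 p then p else p)) (2 - 3)); E=∅; S=∅; K=[addR]⟩
[2] ⟨C=(λp. (if0 p then p else p)); E=∅; S=∅; K=[arg :: addR]⟩
[3] ⟨C=(2 - 3); E=∅; S=∅; K=[fun :: addR]⟩
[4] ⟨C=2; E=∅; S=∅; K=[subR :: fun :: addR]⟩
[5] ⟨C=3; E=∅; S=∅; K=[subL(2) :: fun :: addR]⟩
[6] ⟨C=(if0 p then p else p); E={p↦0}; S={0↦-1}; K=[addR]⟩
[7] ⟨C=p; E={p↦0}; S={0↦-1}; K=[if0 :: addR]⟩
[8] ⟨C=p; E={p↦0}; S={0↦-1}; K=[addR]⟩
[9] ⟨C=9; E=∅; S={0↦-1}; K=[addL(-1)]⟩
→ final value 8

Answer: 8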